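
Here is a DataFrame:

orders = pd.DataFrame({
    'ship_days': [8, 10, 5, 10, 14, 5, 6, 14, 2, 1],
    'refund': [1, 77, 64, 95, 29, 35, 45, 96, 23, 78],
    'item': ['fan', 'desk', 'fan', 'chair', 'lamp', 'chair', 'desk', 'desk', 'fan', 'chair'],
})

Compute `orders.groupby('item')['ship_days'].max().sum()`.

46

group by item, max of ship_days:
item
chair    10
desk     14
fan       8
lamp     14
Name: ship_days, dtype: int64
Then the sum of the resulting series: 46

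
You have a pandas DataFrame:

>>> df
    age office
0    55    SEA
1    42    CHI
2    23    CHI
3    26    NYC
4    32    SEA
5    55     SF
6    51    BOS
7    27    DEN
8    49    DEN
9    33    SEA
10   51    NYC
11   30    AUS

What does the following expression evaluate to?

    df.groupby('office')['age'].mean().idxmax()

SF

group by office, mean of age:
office
AUS    30.0
BOS    51.0
CHI    32.5
DEN    38.0
NYC    38.5
SEA    40.0
SF     55.0
Name: age, dtype: float64
Taking the label with the largest value gives SF.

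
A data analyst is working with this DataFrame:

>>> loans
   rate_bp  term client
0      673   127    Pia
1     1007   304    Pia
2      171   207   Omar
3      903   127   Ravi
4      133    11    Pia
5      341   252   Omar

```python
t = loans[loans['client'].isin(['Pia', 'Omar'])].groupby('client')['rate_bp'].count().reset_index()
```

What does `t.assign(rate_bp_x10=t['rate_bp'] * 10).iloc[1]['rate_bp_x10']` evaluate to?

filter rows where client in ['Pia', 'Omar']:
   rate_bp  term client
0      673   127    Pia
1     1007   304    Pia
2      171   207   Omar
4      133    11    Pia
5      341   252   Omar
group by client, count of rate_bp:
client
Omar    2
Pia     3
Name: rate_bp, dtype: int64
reset_index():
  client  rate_bp
0   Omar        2
1    Pia        3
add column rate_bp_x10 = t['rate_bp'] * 10:
  client  rate_bp  rate_bp_x10
0   Omar        2           20
1    Pia        3           30
Finally, value at position 1, column 'rate_bp_x10' = 30.

30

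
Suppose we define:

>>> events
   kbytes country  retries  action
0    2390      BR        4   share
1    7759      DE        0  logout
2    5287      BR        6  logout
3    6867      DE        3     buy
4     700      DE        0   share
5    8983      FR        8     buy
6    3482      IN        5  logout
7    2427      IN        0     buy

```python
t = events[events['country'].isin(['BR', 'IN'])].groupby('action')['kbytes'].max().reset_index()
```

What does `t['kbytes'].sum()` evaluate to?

10104

filter rows where country in ['BR', 'IN']:
   kbytes country  retries  action
0    2390      BR        4   share
2    5287      BR        6  logout
6    3482      IN        5  logout
7    2427      IN        0     buy
group by action, max of kbytes:
action
buy       2427
logout    5287
share     2390
Name: kbytes, dtype: int64
reset_index():
   action  kbytes
0     buy    2427
1  logout    5287
2   share    2390
Reading off the sum of column 'kbytes', we get 10104.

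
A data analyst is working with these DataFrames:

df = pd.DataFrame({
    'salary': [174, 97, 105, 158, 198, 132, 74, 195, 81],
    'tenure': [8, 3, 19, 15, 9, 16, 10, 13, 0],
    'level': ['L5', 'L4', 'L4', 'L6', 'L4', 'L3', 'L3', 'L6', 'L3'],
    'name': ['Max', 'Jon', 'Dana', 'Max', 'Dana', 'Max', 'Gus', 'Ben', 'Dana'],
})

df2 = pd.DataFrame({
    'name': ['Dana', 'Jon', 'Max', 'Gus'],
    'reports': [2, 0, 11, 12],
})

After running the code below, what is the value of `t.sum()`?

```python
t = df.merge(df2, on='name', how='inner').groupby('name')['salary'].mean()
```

453.666666667

merge on 'name' (how='inner') → 8 rows:
   salary  tenure level  name  reports
0     174       8    L5   Max       11
1      97       3    L4   Jon        0
2     105      19    L4  Dana        2
3     158      15    L6   Max       11
4     198       9    L4  Dana        2
5     132      16    L3   Max       11
6      74      10    L3   Gus       12
7      81       0    L3  Dana        2
group by name, mean of salary:
name
Dana    128.000000
Gus      74.000000
Jon      97.000000
Max     154.666667
Name: salary, dtype: float64
sum of the resulting series → 453.666666667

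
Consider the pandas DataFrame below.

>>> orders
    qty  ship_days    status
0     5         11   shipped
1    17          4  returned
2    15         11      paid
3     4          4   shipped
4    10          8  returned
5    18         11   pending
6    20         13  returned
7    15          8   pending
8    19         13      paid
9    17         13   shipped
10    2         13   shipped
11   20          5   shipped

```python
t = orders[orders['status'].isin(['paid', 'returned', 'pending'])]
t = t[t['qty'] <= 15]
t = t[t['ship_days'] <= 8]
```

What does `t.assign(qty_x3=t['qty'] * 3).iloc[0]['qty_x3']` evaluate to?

30

filter rows where status in ['paid', 'returned', 'pending']:
   qty  ship_days    status
1   17          4  returned
2   15         11      paid
4   10          8  returned
5   18         11   pending
6   20         13  returned
7   15          8   pending
8   19         13      paid
filter rows where qty <= 15:
   qty  ship_days    status
2   15         11      paid
4   10          8  returned
7   15          8   pending
filter rows where ship_days <= 8:
   qty  ship_days    status
4   10          8  returned
7   15          8   pending
add column qty_x3 = t['qty'] * 3:
   qty  ship_days    status  qty_x3
4   10          8  returned      30
7   15          8   pending      45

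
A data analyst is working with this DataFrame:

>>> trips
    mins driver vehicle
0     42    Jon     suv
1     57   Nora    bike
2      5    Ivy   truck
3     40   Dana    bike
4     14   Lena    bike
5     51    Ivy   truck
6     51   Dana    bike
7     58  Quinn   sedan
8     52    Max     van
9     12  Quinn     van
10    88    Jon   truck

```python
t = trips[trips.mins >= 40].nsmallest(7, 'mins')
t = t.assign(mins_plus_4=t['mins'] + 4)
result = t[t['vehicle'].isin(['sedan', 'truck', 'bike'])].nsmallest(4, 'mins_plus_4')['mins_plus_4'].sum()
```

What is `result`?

filter rows where mins >= 40:
    mins driver vehicle
0     42    Jon     suv
1     57   Nora    bike
3     40   Dana    bike
5     51    Ivy   truck
6     51   Dana    bike
7     58  Quinn   sedan
8     52    Max     van
10    88    Jon   truck
take 7 rows with smallest mins:
   mins driver vehicle
3    40   Dana    bike
0    42    Jon     suv
5    51    Ivy   truck
6    51   Dana    bike
8    52    Max     van
1    57   Nora    bike
7    58  Quinn   sedan
add column mins_plus_4 = t['mins'] + 4:
   mins driver vehicle  mins_plus_4
3    40   Dana    bike           44
0    42    Jon     suv           46
5    51    Ivy   truck           55
6    51   Dana    bike           55
8    52    Max     van           56
1    57   Nora    bike           61
7    58  Quinn   sedan           62
filter rows where vehicle in ['sedan', 'truck', 'bike']:
   mins driver vehicle  mins_plus_4
3    40   Dana    bike           44
5    51    Ivy   truck           55
6    51   Dana    bike           55
1    57   Nora    bike           61
7    58  Quinn   sedan           62
take 4 rows with smallest mins_plus_4:
   mins driver vehicle  mins_plus_4
3    40   Dana    bike           44
5    51    Ivy   truck           55
6    51   Dana    bike           55
1    57   Nora    bike           61
The sum of column 'mins_plus_4' is 215.

215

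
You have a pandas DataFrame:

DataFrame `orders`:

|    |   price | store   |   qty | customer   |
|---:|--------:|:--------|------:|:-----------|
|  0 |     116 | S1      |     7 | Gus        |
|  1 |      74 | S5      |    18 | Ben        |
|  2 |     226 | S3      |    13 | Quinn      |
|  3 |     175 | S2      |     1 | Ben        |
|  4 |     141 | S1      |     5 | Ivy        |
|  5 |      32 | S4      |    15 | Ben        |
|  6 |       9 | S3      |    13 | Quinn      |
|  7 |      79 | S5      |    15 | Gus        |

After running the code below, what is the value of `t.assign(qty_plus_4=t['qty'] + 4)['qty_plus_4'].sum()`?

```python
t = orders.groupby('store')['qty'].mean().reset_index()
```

71.5

group by store, mean of qty:
store
S1     6.0
S2     1.0
S3    13.0
S4    15.0
S5    16.5
Name: qty, dtype: float64
reset_index():
  store   qty
0    S1   6.0
1    S2   1.0
2    S3  13.0
3    S4  15.0
4    S5  16.5
add column qty_plus_4 = t['qty'] + 4:
  store   qty  qty_plus_4
0    S1   6.0        10.0
1    S2   1.0         5.0
2    S3  13.0        17.0
3    S4  15.0        19.0
4    S5  16.5        20.5
Then the sum of column 'qty_plus_4': 71.5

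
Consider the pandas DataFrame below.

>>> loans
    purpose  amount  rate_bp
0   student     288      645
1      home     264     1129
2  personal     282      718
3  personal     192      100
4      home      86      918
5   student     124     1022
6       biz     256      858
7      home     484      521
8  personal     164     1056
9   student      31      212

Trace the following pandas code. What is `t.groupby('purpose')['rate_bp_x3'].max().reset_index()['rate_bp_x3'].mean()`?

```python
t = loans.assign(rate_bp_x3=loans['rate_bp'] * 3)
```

add column rate_bp_x3 = loans['rate_bp'] * 3:
    purpose  amount  rate_bp  rate_bp_x3
0   student     288      645        1935
1      home     264     1129        3387
2  personal     282      718        2154
3  personal     192      100         300
4      home      86      918        2754
5   student     124     1022        3066
6       biz     256      858        2574
7      home     484      521        1563
8  personal     164     1056        3168
9   student      31      212         636
group by purpose, max of rate_bp_x3:
purpose
biz         2574
home        3387
personal    3168
student     3066
Name: rate_bp_x3, dtype: int64
reset_index():
    purpose  rate_bp_x3
0       biz        2574
1      home        3387
2  personal        3168
3   student        3066
Reading off the mean of column 'rate_bp_x3', we get 3048.75.

3048.75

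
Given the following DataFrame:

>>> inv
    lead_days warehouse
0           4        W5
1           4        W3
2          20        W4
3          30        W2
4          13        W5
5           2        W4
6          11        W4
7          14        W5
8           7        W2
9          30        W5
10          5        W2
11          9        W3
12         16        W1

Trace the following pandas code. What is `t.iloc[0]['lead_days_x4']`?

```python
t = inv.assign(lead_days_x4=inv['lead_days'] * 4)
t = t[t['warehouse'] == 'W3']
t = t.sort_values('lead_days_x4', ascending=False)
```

add column lead_days_x4 = inv['lead_days'] * 4:
    lead_days warehouse  lead_days_x4
0           4        W5            16
1           4        W3            16
2          20        W4            80
3          30        W2           120
4          13        W5            52
5           2        W4             8
6          11        W4            44
7          14        W5            56
8           7        W2            28
9          30        W5           120
10          5        W2            20
11          9        W3            36
12         16        W1            64
filter rows where warehouse == 'W3':
    lead_days warehouse  lead_days_x4
1           4        W3            16
11          9        W3            36
sort by lead_days_x4 descending:
    lead_days warehouse  lead_days_x4
11          9        W3            36
1           4        W3            16
Reading off the value at position 0, column 'lead_days_x4', we get 36.

36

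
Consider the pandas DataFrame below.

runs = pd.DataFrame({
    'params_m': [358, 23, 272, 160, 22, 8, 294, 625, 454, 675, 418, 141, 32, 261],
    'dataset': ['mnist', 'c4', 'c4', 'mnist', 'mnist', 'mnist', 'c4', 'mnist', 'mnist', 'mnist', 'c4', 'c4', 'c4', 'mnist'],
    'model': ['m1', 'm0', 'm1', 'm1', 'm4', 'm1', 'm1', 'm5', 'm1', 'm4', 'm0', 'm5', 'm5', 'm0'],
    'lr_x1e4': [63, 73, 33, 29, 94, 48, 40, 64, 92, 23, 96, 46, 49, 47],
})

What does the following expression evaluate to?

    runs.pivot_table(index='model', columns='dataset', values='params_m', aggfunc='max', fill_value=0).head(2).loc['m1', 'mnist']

454

pivot: rows=model, cols=dataset, max(params_m):
dataset   c4  mnist
model              
m0       418    261
m1       294    454
m4         0    675
m5       141    625
take first 2 rows:
dataset   c4  mnist
model              
m0       418    261
m1       294    454
value at row 'm1', column 'mnist' → 454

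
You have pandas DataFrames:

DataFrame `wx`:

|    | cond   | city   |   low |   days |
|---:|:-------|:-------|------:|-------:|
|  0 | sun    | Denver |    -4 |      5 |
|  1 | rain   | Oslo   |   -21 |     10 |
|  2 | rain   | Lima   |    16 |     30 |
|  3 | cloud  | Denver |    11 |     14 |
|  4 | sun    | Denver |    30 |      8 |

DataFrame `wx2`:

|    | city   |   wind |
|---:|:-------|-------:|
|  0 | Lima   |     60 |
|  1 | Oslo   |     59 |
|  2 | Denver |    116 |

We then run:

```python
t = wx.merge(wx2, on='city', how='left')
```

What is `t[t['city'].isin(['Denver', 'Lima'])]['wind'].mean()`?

merge on 'city' (how='left') → 5 rows:
    cond    city  low  days  wind
0    sun  Denver   -4     5   116
1   rain    Oslo  -21    10    59
2   rain    Lima   16    30    60
3  cloud  Denver   11    14   116
4    sun  Denver   30     8   116
filter rows where city in ['Denver', 'Lima']:
    cond    city  low  days  wind
0    sun  Denver   -4     5   116
2   rain    Lima   16    30    60
3  cloud  Denver   11    14   116
4    sun  Denver   30     8   116
The mean of column 'wind' is 102.0.

102.0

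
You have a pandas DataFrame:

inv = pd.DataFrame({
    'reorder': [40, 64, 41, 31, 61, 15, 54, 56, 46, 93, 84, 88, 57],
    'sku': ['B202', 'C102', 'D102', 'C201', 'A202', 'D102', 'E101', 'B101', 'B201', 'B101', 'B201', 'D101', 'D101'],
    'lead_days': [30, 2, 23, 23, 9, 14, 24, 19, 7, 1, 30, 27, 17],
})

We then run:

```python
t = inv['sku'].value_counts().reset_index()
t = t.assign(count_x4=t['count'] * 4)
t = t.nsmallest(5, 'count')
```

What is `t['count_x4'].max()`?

4

value_counts of sku:
sku
D102    2
B101    2
B201    2
D101    2
B202    1
C102    1
C201    1
A202    1
E101    1
Name: count, dtype: int64
reset_index():
    sku  count
0  D102      2
1  B101      2
2  B201      2
3  D101      2
4  B202      1
5  C102      1
6  C201      1
7  A202      1
8  E101      1
add column count_x4 = t['count'] * 4:
    sku  count  count_x4
0  D102      2         8
1  B101      2         8
2  B201      2         8
3  D101      2         8
4  B202      1         4
5  C102      1         4
6  C201      1         4
7  A202      1         4
8  E101      1         4
take 5 rows with smallest count:
    sku  count  count_x4
4  B202      1         4
5  C102      1         4
6  C201      1         4
7  A202      1         4
8  E101      1         4
Hence 4.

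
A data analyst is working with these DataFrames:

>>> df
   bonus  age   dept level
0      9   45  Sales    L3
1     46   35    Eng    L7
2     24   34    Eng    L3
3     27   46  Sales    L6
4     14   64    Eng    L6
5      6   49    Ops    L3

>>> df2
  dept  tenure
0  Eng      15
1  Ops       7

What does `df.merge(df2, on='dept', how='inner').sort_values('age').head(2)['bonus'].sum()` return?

70

merge on 'dept' (how='inner') → 4 rows:
   bonus  age dept level  tenure
0     46   35  Eng    L7      15
1     24   34  Eng    L3      15
2     14   64  Eng    L6      15
3      6   49  Ops    L3       7
sort by age:
   bonus  age dept level  tenure
1     24   34  Eng    L3      15
0     46   35  Eng    L7      15
3      6   49  Ops    L3       7
2     14   64  Eng    L6      15
take first 2 rows:
   bonus  age dept level  tenure
1     24   34  Eng    L3      15
0     46   35  Eng    L7      15
So sum() = 70.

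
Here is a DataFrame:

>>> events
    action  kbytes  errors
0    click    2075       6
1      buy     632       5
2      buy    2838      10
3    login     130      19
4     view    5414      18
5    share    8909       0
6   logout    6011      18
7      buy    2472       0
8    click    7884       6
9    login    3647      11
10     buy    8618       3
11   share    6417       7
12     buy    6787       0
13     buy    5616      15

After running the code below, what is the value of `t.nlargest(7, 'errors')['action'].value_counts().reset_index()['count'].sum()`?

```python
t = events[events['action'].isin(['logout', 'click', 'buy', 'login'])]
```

filter rows where action in ['logout', 'click', 'buy', 'login']:
    action  kbytes  errors
0    click    2075       6
1      buy     632       5
2      buy    2838      10
3    login     130      19
6   logout    6011      18
7      buy    2472       0
8    click    7884       6
9    login    3647      11
10     buy    8618       3
12     buy    6787       0
13     buy    5616      15
take 7 rows with largest errors:
    action  kbytes  errors
3    login     130      19
6   logout    6011      18
13     buy    5616      15
9    login    3647      11
2      buy    2838      10
0    click    2075       6
8    click    7884       6
value_counts of action:
action
login     2
buy       2
click     2
logout    1
Name: count, dtype: int64
reset_index():
   action  count
0   login      2
1     buy      2
2   click      2
3  logout      1

7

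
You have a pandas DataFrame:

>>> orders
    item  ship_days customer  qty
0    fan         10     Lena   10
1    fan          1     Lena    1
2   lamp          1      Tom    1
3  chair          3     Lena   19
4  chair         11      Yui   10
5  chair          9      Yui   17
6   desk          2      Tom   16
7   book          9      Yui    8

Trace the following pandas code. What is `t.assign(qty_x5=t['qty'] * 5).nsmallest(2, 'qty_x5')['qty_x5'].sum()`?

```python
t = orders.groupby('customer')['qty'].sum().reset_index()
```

group by customer, sum of qty:
customer
Lena    30
Tom     17
Yui     35
Name: qty, dtype: int64
reset_index():
  customer  qty
0     Lena   30
1      Tom   17
2      Yui   35
add column qty_x5 = t['qty'] * 5:
  customer  qty  qty_x5
0     Lena   30     150
1      Tom   17      85
2      Yui   35     175
take 2 rows with smallest qty_x5:
  customer  qty  qty_x5
1      Tom   17      85
0     Lena   30     150
So sum() = 235.

235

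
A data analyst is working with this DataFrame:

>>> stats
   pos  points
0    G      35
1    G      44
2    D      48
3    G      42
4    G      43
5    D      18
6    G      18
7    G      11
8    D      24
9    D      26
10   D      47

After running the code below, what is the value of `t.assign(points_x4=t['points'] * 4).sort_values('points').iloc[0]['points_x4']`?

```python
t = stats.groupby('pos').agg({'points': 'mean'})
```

group by pos, mean of points:
        points
pos           
D    32.600000
G    32.166667
add column points_x4 = t['points'] * 4:
        points   points_x4
pos                       
D    32.600000  130.400000
G    32.166667  128.666667
sort by points:
        points   points_x4
pos                       
G    32.166667  128.666667
D    32.600000  130.400000
Taking the value at position 0, column 'points_x4' gives 128.666666667.

128.666666667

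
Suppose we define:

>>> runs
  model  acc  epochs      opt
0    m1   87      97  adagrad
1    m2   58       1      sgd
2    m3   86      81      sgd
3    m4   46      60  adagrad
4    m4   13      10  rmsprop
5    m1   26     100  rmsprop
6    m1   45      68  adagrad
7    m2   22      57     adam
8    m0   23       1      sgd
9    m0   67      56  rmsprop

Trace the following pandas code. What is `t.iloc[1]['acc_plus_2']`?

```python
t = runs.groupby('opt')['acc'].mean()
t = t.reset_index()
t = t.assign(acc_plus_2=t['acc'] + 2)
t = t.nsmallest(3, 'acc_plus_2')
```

group by opt, mean of acc:
opt
adagrad    59.333333
adam       22.000000
rmsprop    35.333333
sgd        55.666667
Name: acc, dtype: float64
reset_index():
       opt        acc
0  adagrad  59.333333
1     adam  22.000000
2  rmsprop  35.333333
3      sgd  55.666667
add column acc_plus_2 = t['acc'] + 2:
       opt        acc  acc_plus_2
0  adagrad  59.333333   61.333333
1     adam  22.000000   24.000000
2  rmsprop  35.333333   37.333333
3      sgd  55.666667   57.666667
take 3 rows with smallest acc_plus_2:
       opt        acc  acc_plus_2
1     adam  22.000000   24.000000
2  rmsprop  35.333333   37.333333
3      sgd  55.666667   57.666667

37.3333333333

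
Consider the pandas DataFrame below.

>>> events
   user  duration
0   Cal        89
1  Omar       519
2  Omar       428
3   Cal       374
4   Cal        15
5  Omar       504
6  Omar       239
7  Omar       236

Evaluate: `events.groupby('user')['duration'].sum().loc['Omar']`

group by user, sum of duration:
user
Cal      478
Omar    1926
Name: duration, dtype: int64
value at index 'Omar' → 1926

1926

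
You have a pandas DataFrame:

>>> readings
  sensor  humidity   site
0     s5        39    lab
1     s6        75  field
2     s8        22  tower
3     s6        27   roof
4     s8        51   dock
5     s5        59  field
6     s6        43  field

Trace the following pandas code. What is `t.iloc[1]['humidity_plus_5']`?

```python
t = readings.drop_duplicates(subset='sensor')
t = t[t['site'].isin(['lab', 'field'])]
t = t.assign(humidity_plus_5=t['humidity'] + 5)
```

80

drop duplicate sensor (keep=first):
  sensor  humidity   site
0     s5        39    lab
1     s6        75  field
2     s8        22  tower
filter rows where site in ['lab', 'field']:
  sensor  humidity   site
0     s5        39    lab
1     s6        75  field
add column humidity_plus_5 = t['humidity'] + 5:
  sensor  humidity   site  humidity_plus_5
0     s5        39    lab               44
1     s6        75  field               80
Hence 80.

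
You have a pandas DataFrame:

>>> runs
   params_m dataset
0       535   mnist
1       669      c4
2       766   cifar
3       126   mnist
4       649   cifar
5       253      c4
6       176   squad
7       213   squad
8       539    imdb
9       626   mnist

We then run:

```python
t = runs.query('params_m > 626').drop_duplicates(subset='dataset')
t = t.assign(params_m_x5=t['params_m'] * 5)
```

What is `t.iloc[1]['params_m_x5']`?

filter rows where params_m > 626:
   params_m dataset
1       669      c4
2       766   cifar
4       649   cifar
drop duplicate dataset (keep=first):
   params_m dataset
1       669      c4
2       766   cifar
add column params_m_x5 = t['params_m'] * 5:
   params_m dataset  params_m_x5
1       669      c4         3345
2       766   cifar         3830
Taking the value at position 1, column 'params_m_x5' gives 3830.

3830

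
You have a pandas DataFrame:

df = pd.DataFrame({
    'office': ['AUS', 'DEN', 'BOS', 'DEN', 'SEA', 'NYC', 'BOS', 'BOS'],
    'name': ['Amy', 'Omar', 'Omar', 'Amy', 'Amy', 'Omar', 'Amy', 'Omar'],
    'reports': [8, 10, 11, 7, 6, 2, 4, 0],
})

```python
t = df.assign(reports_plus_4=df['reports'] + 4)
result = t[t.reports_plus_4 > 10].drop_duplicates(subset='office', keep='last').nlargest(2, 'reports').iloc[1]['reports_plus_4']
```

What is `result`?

add column reports_plus_4 = df['reports'] + 4:
  office  name  reports  reports_plus_4
0    AUS   Amy        8              12
1    DEN  Omar       10              14
2    BOS  Omar       11              15
3    DEN   Amy        7              11
4    SEA   Amy        6              10
5    NYC  Omar        2               6
6    BOS   Amy        4               8
7    BOS  Omar        0               4
filter rows where reports_plus_4 > 10:
  office  name  reports  reports_plus_4
0    AUS   Amy        8              12
1    DEN  Omar       10              14
2    BOS  Omar       11              15
3    DEN   Amy        7              11
drop duplicate office (keep=last):
  office  name  reports  reports_plus_4
0    AUS   Amy        8              12
2    BOS  Omar       11              15
3    DEN   Amy        7              11
take 2 rows with largest reports:
  office  name  reports  reports_plus_4
2    BOS  Omar       11              15
0    AUS   Amy        8              12

12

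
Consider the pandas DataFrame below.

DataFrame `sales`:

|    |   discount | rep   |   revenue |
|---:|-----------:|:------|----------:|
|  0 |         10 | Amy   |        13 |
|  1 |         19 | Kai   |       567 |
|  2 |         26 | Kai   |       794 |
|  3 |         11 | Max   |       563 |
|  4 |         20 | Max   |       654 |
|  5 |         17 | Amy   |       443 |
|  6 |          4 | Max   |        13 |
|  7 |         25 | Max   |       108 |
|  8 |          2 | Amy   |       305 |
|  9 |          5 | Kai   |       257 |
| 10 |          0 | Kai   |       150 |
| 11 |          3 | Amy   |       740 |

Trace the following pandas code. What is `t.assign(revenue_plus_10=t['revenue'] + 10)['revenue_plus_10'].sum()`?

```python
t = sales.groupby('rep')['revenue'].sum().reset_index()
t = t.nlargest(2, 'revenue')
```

3289

group by rep, sum of revenue:
rep
Amy    1501
Kai    1768
Max    1338
Name: revenue, dtype: int64
reset_index():
   rep  revenue
0  Amy     1501
1  Kai     1768
2  Max     1338
take 2 rows with largest revenue:
   rep  revenue
1  Kai     1768
0  Amy     1501
add column revenue_plus_10 = t['revenue'] + 10:
   rep  revenue  revenue_plus_10
1  Kai     1768             1778
0  Amy     1501             1511
Finally, sum of column 'revenue_plus_10' = 3289.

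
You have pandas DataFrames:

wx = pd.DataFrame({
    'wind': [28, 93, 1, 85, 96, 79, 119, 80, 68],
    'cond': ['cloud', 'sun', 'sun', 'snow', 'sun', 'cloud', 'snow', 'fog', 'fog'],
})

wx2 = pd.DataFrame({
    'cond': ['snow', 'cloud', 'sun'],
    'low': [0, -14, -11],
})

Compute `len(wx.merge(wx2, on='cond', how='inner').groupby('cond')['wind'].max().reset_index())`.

merge on 'cond' (how='inner') → 7 rows:
   wind   cond  low
0    28  cloud  -14
1    93    sun  -11
2     1    sun  -11
3    85   snow    0
4    96    sun  -11
5    79  cloud  -14
6   119   snow    0
group by cond, max of wind:
cond
cloud     79
snow     119
sun       96
Name: wind, dtype: int64
reset_index():
    cond  wind
0  cloud    79
1   snow   119
2    sun    96
number of rows → 3

3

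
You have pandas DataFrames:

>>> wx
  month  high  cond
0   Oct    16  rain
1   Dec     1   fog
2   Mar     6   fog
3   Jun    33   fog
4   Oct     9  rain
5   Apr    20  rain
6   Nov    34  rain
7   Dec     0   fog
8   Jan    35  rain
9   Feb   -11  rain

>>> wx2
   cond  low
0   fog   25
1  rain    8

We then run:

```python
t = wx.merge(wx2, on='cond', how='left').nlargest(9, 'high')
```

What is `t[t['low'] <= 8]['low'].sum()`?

merge on 'cond' (how='left') → 10 rows:
  month  high  cond  low
0   Oct    16  rain    8
1   Dec     1   fog   25
2   Mar     6   fog   25
3   Jun    33   fog   25
4   Oct     9  rain    8
5   Apr    20  rain    8
6   Nov    34  rain    8
7   Dec     0   fog   25
8   Jan    35  rain    8
9   Feb   -11  rain    8
take 9 rows with largest high:
  month  high  cond  low
8   Jan    35  rain    8
6   Nov    34  rain    8
3   Jun    33   fog   25
5   Apr    20  rain    8
0   Oct    16  rain    8
4   Oct     9  rain    8
2   Mar     6   fog   25
1   Dec     1   fog   25
7   Dec     0   fog   25
filter rows where low <= 8:
  month  high  cond  low
8   Jan    35  rain    8
6   Nov    34  rain    8
5   Apr    20  rain    8
0   Oct    16  rain    8
4   Oct     9  rain    8

40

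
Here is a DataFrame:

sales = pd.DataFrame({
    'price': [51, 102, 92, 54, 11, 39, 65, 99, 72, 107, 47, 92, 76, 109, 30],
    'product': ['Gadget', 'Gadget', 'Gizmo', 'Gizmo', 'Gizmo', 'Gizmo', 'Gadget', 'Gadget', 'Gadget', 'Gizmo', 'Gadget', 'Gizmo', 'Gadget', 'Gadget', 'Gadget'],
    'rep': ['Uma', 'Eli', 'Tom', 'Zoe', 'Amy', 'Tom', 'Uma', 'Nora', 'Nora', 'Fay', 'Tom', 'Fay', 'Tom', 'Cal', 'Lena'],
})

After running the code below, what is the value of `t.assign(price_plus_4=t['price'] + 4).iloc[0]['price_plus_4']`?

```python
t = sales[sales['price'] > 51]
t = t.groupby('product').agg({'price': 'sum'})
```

527

filter rows where price > 51:
    price product   rep
1     102  Gadget   Eli
2      92   Gizmo   Tom
3      54   Gizmo   Zoe
6      65  Gadget   Uma
7      99  Gadget  Nora
8      72  Gadget  Nora
9     107   Gizmo   Fay
11     92   Gizmo   Fay
12     76  Gadget   Tom
13    109  Gadget   Cal
group by product, sum of price:
         price
product       
Gadget     523
Gizmo      345
add column price_plus_4 = t['price'] + 4:
         price  price_plus_4
product                     
Gadget     523           527
Gizmo      345           349
Hence 527.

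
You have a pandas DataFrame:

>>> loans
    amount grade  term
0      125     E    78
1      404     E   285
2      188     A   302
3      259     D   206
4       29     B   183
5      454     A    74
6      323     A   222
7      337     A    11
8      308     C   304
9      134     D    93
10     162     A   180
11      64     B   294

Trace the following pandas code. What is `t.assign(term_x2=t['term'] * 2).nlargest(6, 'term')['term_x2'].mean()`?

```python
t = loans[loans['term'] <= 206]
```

filter rows where term <= 206:
    amount grade  term
0      125     E    78
3      259     D   206
4       29     B   183
5      454     A    74
7      337     A    11
9      134     D    93
10     162     A   180
add column term_x2 = t['term'] * 2:
    amount grade  term  term_x2
0      125     E    78      156
3      259     D   206      412
4       29     B   183      366
5      454     A    74      148
7      337     A    11       22
9      134     D    93      186
10     162     A   180      360
take 6 rows with largest term:
    amount grade  term  term_x2
3      259     D   206      412
4       29     B   183      366
10     162     A   180      360
9      134     D    93      186
0      125     E    78      156
5      454     A    74      148
Then the mean of column 'term_x2': 271.333333333

271.333333333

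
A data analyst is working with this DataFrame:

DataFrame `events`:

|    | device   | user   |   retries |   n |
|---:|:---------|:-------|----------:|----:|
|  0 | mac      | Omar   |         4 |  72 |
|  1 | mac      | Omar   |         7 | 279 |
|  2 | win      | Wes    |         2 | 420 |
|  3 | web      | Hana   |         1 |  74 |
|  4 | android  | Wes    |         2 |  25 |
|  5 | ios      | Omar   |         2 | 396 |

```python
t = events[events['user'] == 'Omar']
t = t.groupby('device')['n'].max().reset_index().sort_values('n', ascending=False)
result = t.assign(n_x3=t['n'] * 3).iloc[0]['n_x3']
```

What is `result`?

1188

filter rows where user == 'Omar':
  device  user  retries    n
0    mac  Omar        4   72
1    mac  Omar        7  279
5    ios  Omar        2  396
group by device, max of n:
device
ios    396
mac    279
Name: n, dtype: int64
reset_index():
  device    n
0    ios  396
1    mac  279
sort by n descending:
  device    n
0    ios  396
1    mac  279
add column n_x3 = t['n'] * 3:
  device    n  n_x3
0    ios  396  1188
1    mac  279   837
Finally, value at position 0, column 'n_x3' = 1188.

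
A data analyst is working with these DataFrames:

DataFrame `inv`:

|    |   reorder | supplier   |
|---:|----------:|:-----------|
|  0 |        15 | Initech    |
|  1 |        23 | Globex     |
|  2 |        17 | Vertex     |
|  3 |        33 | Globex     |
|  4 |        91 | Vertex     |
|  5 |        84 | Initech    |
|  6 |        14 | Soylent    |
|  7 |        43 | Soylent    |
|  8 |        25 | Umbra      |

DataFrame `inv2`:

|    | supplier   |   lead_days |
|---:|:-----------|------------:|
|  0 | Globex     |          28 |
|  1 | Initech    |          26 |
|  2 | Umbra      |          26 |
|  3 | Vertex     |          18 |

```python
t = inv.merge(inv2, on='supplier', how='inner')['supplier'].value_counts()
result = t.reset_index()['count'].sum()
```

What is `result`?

merge on 'supplier' (how='inner') → 7 rows:
   reorder supplier  lead_days
0       15  Initech         26
1       23   Globex         28
2       17   Vertex         18
3       33   Globex         28
4       91   Vertex         18
5       84  Initech         26
6       25    Umbra         26
value_counts of supplier:
supplier
Initech    2
Globex     2
Vertex     2
Umbra      1
Name: count, dtype: int64
reset_index():
  supplier  count
0  Initech      2
1   Globex      2
2   Vertex      2
3    Umbra      1
sum of column 'count' → 7

7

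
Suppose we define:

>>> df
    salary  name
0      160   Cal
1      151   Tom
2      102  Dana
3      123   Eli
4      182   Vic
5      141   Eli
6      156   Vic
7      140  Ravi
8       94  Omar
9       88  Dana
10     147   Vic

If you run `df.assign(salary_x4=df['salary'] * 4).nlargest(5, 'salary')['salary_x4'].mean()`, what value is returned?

add column salary_x4 = df['salary'] * 4:
    salary  name  salary_x4
0      160   Cal        640
1      151   Tom        604
2      102  Dana        408
3      123   Eli        492
4      182   Vic        728
5      141   Eli        564
6      156   Vic        624
7      140  Ravi        560
8       94  Omar        376
9       88  Dana        352
10     147   Vic        588
take 5 rows with largest salary:
    salary name  salary_x4
4      182  Vic        728
0      160  Cal        640
6      156  Vic        624
1      151  Tom        604
10     147  Vic        588
Then the mean of column 'salary_x4': 636.8

636.8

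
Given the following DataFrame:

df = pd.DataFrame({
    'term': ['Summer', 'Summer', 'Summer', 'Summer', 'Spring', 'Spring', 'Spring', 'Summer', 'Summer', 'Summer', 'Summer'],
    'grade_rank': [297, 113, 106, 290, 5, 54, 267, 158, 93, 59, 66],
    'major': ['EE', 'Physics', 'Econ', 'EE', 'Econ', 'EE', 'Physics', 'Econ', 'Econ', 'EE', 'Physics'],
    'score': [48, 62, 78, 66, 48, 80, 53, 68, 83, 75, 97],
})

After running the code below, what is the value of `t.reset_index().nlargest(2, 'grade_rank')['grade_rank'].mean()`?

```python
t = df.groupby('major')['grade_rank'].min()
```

60.0

group by major, min of grade_rank:
major
EE         54
Econ        5
Physics    66
Name: grade_rank, dtype: int64
reset_index():
     major  grade_rank
0       EE          54
1     Econ           5
2  Physics          66
take 2 rows with largest grade_rank:
     major  grade_rank
2  Physics          66
0       EE          54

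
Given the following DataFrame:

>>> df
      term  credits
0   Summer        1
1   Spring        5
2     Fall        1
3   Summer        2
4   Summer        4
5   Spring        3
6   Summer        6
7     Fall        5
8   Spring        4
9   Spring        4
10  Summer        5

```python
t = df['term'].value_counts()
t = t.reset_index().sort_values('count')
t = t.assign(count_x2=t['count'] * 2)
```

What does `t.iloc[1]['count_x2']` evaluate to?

8

value_counts of term:
term
Summer    5
Spring    4
Fall      2
Name: count, dtype: int64
reset_index():
     term  count
0  Summer      5
1  Spring      4
2    Fall      2
sort by count:
     term  count
2    Fall      2
1  Spring      4
0  Summer      5
add column count_x2 = t['count'] * 2:
     term  count  count_x2
2    Fall      2         4
1  Spring      4         8
0  Summer      5        10
So iloc[1]['count_x2'] = 8.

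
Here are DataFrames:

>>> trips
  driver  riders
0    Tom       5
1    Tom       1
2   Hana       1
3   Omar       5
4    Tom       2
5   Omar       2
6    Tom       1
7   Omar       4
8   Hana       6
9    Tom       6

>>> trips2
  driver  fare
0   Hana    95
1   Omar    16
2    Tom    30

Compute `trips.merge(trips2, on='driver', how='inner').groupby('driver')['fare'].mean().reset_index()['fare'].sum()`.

merge on 'driver' (how='inner') → 10 rows:
  driver  riders  fare
0    Tom       5    30
1    Tom       1    30
2   Hana       1    95
3   Omar       5    16
4    Tom       2    30
5   Omar       2    16
6    Tom       1    30
7   Omar       4    16
8   Hana       6    95
9    Tom       6    30
group by driver, mean of fare:
driver
Hana    95.0
Omar    16.0
Tom     30.0
Name: fare, dtype: float64
reset_index():
  driver  fare
0   Hana  95.0
1   Omar  16.0
2    Tom  30.0
Then the sum of column 'fare': 141.0

141.0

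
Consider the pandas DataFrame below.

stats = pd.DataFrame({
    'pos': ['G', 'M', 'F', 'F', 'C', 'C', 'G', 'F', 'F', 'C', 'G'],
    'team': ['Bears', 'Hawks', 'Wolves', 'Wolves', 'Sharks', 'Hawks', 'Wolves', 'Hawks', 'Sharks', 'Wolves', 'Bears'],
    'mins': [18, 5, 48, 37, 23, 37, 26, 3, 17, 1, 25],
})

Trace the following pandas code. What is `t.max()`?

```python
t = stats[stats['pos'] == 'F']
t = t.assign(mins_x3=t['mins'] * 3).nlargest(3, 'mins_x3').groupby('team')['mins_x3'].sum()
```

255

filter rows where pos == 'F':
  pos    team  mins
2   F  Wolves    48
3   F  Wolves    37
7   F   Hawks     3
8   F  Sharks    17
add column mins_x3 = t['mins'] * 3:
  pos    team  mins  mins_x3
2   F  Wolves    48      144
3   F  Wolves    37      111
7   F   Hawks     3        9
8   F  Sharks    17       51
take 3 rows with largest mins_x3:
  pos    team  mins  mins_x3
2   F  Wolves    48      144
3   F  Wolves    37      111
8   F  Sharks    17       51
group by team, sum of mins_x3:
team
Sharks     51
Wolves    255
Name: mins_x3, dtype: int64
So max() = 255.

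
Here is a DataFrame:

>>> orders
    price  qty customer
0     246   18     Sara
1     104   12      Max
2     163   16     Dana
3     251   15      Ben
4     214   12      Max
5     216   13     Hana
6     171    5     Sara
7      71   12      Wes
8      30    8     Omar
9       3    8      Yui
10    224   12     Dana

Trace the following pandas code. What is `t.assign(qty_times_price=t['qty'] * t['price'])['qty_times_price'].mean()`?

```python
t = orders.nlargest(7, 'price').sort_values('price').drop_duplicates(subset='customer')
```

take 7 rows with largest price:
    price  qty customer
3     251   15      Ben
0     246   18     Sara
10    224   12     Dana
5     216   13     Hana
4     214   12      Max
6     171    5     Sara
2     163   16     Dana
sort by price:
    price  qty customer
2     163   16     Dana
6     171    5     Sara
4     214   12      Max
5     216   13     Hana
10    224   12     Dana
0     246   18     Sara
3     251   15      Ben
drop duplicate customer (keep=first):
   price  qty customer
2    163   16     Dana
6    171    5     Sara
4    214   12      Max
5    216   13     Hana
3    251   15      Ben
add column qty_times_price = t['qty'] * t['price']:
   price  qty customer  qty_times_price
2    163   16     Dana             2608
6    171    5     Sara              855
4    214   12      Max             2568
5    216   13     Hana             2808
3    251   15      Ben             3765
Reading off the mean of column 'qty_times_price', we get 2520.8.

2520.8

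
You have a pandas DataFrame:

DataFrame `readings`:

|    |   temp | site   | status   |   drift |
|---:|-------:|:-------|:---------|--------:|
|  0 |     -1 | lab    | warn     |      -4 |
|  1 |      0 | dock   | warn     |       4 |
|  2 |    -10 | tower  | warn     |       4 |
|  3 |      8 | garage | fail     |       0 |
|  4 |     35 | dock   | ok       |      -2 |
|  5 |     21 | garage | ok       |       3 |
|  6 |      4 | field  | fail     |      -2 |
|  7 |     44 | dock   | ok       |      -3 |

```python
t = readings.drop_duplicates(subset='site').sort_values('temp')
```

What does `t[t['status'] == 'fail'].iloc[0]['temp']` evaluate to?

4

drop duplicate site (keep=first):
   temp    site status  drift
0    -1     lab   warn     -4
1     0    dock   warn      4
2   -10   tower   warn      4
3     8  garage   fail      0
6     4   field   fail     -2
sort by temp:
   temp    site status  drift
2   -10   tower   warn      4
0    -1     lab   warn     -4
1     0    dock   warn      4
6     4   field   fail     -2
3     8  garage   fail      0
filter rows where status == 'fail':
   temp    site status  drift
6     4   field   fail     -2
3     8  garage   fail      0
Finally, value at position 0, column 'temp' = 4.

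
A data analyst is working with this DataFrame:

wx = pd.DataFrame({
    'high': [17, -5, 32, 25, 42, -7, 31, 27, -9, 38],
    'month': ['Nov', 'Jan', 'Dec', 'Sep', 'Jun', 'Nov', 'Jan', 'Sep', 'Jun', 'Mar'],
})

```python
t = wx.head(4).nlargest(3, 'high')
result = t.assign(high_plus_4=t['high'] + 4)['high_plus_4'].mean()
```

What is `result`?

28.6666666667

take first 4 rows:
   high month
0    17   Nov
1    -5   Jan
2    32   Dec
3    25   Sep
take 3 rows with largest high:
   high month
2    32   Dec
3    25   Sep
0    17   Nov
add column high_plus_4 = t['high'] + 4:
   high month  high_plus_4
2    32   Dec           36
3    25   Sep           29
0    17   Nov           21
So mean() = 28.6666666667.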